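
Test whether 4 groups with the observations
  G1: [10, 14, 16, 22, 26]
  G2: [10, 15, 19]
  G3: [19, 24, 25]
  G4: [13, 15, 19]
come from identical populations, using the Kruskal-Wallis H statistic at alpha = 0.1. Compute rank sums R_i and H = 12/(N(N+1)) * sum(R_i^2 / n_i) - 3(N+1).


Step 1: Combine all N = 14 observations and assign midranks.
sorted (value, group, rank): (10,G1,1.5), (10,G2,1.5), (13,G4,3), (14,G1,4), (15,G2,5.5), (15,G4,5.5), (16,G1,7), (19,G2,9), (19,G3,9), (19,G4,9), (22,G1,11), (24,G3,12), (25,G3,13), (26,G1,14)
Step 2: Sum ranks within each group.
R_1 = 37.5 (n_1 = 5)
R_2 = 16 (n_2 = 3)
R_3 = 34 (n_3 = 3)
R_4 = 17.5 (n_4 = 3)
Step 3: H = 12/(N(N+1)) * sum(R_i^2/n_i) - 3(N+1)
     = 12/(14*15) * (37.5^2/5 + 16^2/3 + 34^2/3 + 17.5^2/3) - 3*15
     = 0.057143 * 854 - 45
     = 3.800000.
Step 4: Ties present; correction factor C = 1 - 36/(14^3 - 14) = 0.986813. Corrected H = 3.800000 / 0.986813 = 3.850780.
Step 5: Under H0, H ~ chi^2(3); p-value = 0.278035.
Step 6: alpha = 0.1. fail to reject H0.

H = 3.8508, df = 3, p = 0.278035, fail to reject H0.


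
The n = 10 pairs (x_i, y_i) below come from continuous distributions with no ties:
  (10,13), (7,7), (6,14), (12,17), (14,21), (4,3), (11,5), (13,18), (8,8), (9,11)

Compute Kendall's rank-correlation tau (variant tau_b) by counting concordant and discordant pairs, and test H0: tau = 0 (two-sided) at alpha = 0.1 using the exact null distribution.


Step 1: Enumerate the 45 unordered pairs (i,j) with i<j and classify each by sign(x_j-x_i) * sign(y_j-y_i).
  (1,2):dx=-3,dy=-6->C; (1,3):dx=-4,dy=+1->D; (1,4):dx=+2,dy=+4->C; (1,5):dx=+4,dy=+8->C
  (1,6):dx=-6,dy=-10->C; (1,7):dx=+1,dy=-8->D; (1,8):dx=+3,dy=+5->C; (1,9):dx=-2,dy=-5->C
  (1,10):dx=-1,dy=-2->C; (2,3):dx=-1,dy=+7->D; (2,4):dx=+5,dy=+10->C; (2,5):dx=+7,dy=+14->C
  (2,6):dx=-3,dy=-4->C; (2,7):dx=+4,dy=-2->D; (2,8):dx=+6,dy=+11->C; (2,9):dx=+1,dy=+1->C
  (2,10):dx=+2,dy=+4->C; (3,4):dx=+6,dy=+3->C; (3,5):dx=+8,dy=+7->C; (3,6):dx=-2,dy=-11->C
  (3,7):dx=+5,dy=-9->D; (3,8):dx=+7,dy=+4->C; (3,9):dx=+2,dy=-6->D; (3,10):dx=+3,dy=-3->D
  (4,5):dx=+2,dy=+4->C; (4,6):dx=-8,dy=-14->C; (4,7):dx=-1,dy=-12->C; (4,8):dx=+1,dy=+1->C
  (4,9):dx=-4,dy=-9->C; (4,10):dx=-3,dy=-6->C; (5,6):dx=-10,dy=-18->C; (5,7):dx=-3,dy=-16->C
  (5,8):dx=-1,dy=-3->C; (5,9):dx=-6,dy=-13->C; (5,10):dx=-5,dy=-10->C; (6,7):dx=+7,dy=+2->C
  (6,8):dx=+9,dy=+15->C; (6,9):dx=+4,dy=+5->C; (6,10):dx=+5,dy=+8->C; (7,8):dx=+2,dy=+13->C
  (7,9):dx=-3,dy=+3->D; (7,10):dx=-2,dy=+6->D; (8,9):dx=-5,dy=-10->C; (8,10):dx=-4,dy=-7->C
  (9,10):dx=+1,dy=+3->C
Step 2: C = 36, D = 9, total pairs = 45.
Step 3: tau = (C - D)/(n(n-1)/2) = (36 - 9)/45 = 0.600000.
Step 4: Exact two-sided p-value (enumerate n! = 3628800 permutations of y under H0): p = 0.016666.
Step 5: alpha = 0.1. reject H0.

tau_b = 0.6000 (C=36, D=9), p = 0.016666, reject H0.


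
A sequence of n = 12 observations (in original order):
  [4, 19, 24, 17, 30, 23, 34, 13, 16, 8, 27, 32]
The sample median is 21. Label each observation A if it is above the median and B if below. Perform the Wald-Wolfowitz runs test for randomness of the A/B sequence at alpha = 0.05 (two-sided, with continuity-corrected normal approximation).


Step 1: Compute median = 21; label A = above, B = below.
Labels in order: BBABAAABBBAA  (n_A = 6, n_B = 6)
Step 2: Count runs R = 6.
Step 3: Under H0 (random ordering), E[R] = 2*n_A*n_B/(n_A+n_B) + 1 = 2*6*6/12 + 1 = 7.0000.
        Var[R] = 2*n_A*n_B*(2*n_A*n_B - n_A - n_B) / ((n_A+n_B)^2 * (n_A+n_B-1)) = 4320/1584 = 2.7273.
        SD[R] = 1.6514.
Step 4: Continuity-corrected z = (R + 0.5 - E[R]) / SD[R] = (6 + 0.5 - 7.0000) / 1.6514 = -0.3028.
Step 5: Two-sided p-value via normal approximation = 2*(1 - Phi(|z|)) = 0.762069.
Step 6: alpha = 0.05. fail to reject H0.

R = 6, z = -0.3028, p = 0.762069, fail to reject H0.


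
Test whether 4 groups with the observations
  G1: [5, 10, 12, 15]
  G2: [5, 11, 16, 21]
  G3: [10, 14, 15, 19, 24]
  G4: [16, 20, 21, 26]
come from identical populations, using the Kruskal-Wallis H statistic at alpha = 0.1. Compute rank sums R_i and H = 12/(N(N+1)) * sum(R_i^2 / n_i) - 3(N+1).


Step 1: Combine all N = 17 observations and assign midranks.
sorted (value, group, rank): (5,G1,1.5), (5,G2,1.5), (10,G1,3.5), (10,G3,3.5), (11,G2,5), (12,G1,6), (14,G3,7), (15,G1,8.5), (15,G3,8.5), (16,G2,10.5), (16,G4,10.5), (19,G3,12), (20,G4,13), (21,G2,14.5), (21,G4,14.5), (24,G3,16), (26,G4,17)
Step 2: Sum ranks within each group.
R_1 = 19.5 (n_1 = 4)
R_2 = 31.5 (n_2 = 4)
R_3 = 47 (n_3 = 5)
R_4 = 55 (n_4 = 4)
Step 3: H = 12/(N(N+1)) * sum(R_i^2/n_i) - 3(N+1)
     = 12/(17*18) * (19.5^2/4 + 31.5^2/4 + 47^2/5 + 55^2/4) - 3*18
     = 0.039216 * 1541.17 - 54
     = 6.438235.
Step 4: Ties present; correction factor C = 1 - 30/(17^3 - 17) = 0.993873. Corrected H = 6.438235 / 0.993873 = 6.477928.
Step 5: Under H0, H ~ chi^2(3); p-value = 0.090537.
Step 6: alpha = 0.1. reject H0.

H = 6.4779, df = 3, p = 0.090537, reject H0.


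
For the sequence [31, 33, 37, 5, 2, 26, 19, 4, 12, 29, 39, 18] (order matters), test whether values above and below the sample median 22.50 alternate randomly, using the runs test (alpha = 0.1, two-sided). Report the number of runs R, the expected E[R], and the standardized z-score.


Step 1: Compute median = 22.50; label A = above, B = below.
Labels in order: AAABBABBBAAB  (n_A = 6, n_B = 6)
Step 2: Count runs R = 6.
Step 3: Under H0 (random ordering), E[R] = 2*n_A*n_B/(n_A+n_B) + 1 = 2*6*6/12 + 1 = 7.0000.
        Var[R] = 2*n_A*n_B*(2*n_A*n_B - n_A - n_B) / ((n_A+n_B)^2 * (n_A+n_B-1)) = 4320/1584 = 2.7273.
        SD[R] = 1.6514.
Step 4: Continuity-corrected z = (R + 0.5 - E[R]) / SD[R] = (6 + 0.5 - 7.0000) / 1.6514 = -0.3028.
Step 5: Two-sided p-value via normal approximation = 2*(1 - Phi(|z|)) = 0.762069.
Step 6: alpha = 0.1. fail to reject H0.

R = 6, z = -0.3028, p = 0.762069, fail to reject H0.


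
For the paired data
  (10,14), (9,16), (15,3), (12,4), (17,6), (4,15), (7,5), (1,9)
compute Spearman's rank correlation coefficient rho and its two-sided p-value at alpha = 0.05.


Step 1: Rank x and y separately (midranks; no ties here).
rank(x): 10->5, 9->4, 15->7, 12->6, 17->8, 4->2, 7->3, 1->1
rank(y): 14->6, 16->8, 3->1, 4->2, 6->4, 15->7, 5->3, 9->5
Step 2: d_i = R_x(i) - R_y(i); compute d_i^2.
  (5-6)^2=1, (4-8)^2=16, (7-1)^2=36, (6-2)^2=16, (8-4)^2=16, (2-7)^2=25, (3-3)^2=0, (1-5)^2=16
sum(d^2) = 126.
Step 3: rho = 1 - 6*126 / (8*(8^2 - 1)) = 1 - 756/504 = -0.500000.
Step 4: Under H0, t = rho * sqrt((n-2)/(1-rho^2)) = -1.4142 ~ t(6).
Step 5: Two-sided p-value from the t-distribution with 6 df = 0.207031.
Step 6: alpha = 0.05. fail to reject H0.

rho = -0.5000, p = 0.207031, fail to reject H0 at alpha = 0.05.


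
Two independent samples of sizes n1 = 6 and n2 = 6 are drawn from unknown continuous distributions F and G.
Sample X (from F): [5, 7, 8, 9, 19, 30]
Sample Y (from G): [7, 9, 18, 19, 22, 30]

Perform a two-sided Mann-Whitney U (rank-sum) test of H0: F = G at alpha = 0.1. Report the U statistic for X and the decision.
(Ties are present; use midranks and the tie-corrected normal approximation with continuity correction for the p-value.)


Step 1: Combine and sort all 12 observations; assign midranks.
sorted (value, group): (5,X), (7,X), (7,Y), (8,X), (9,X), (9,Y), (18,Y), (19,X), (19,Y), (22,Y), (30,X), (30,Y)
ranks: 5->1, 7->2.5, 7->2.5, 8->4, 9->5.5, 9->5.5, 18->7, 19->8.5, 19->8.5, 22->10, 30->11.5, 30->11.5
Step 2: Rank sum for X: R1 = 1 + 2.5 + 4 + 5.5 + 8.5 + 11.5 = 33.
Step 3: U_X = R1 - n1(n1+1)/2 = 33 - 6*7/2 = 33 - 21 = 12.
       U_Y = n1*n2 - U_X = 36 - 12 = 24.
Step 4: Ties are present, so use the tie-corrected normal approximation (with continuity correction) for the p-value.
Step 5: p-value = 0.375117; compare to alpha = 0.1. fail to reject H0.

U_X = 12, p = 0.375117, fail to reject H0 at alpha = 0.1.


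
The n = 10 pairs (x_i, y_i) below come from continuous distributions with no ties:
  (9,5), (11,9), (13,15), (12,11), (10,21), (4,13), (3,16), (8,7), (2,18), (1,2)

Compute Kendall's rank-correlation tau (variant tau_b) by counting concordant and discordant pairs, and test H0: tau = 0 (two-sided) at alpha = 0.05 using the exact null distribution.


Step 1: Enumerate the 45 unordered pairs (i,j) with i<j and classify each by sign(x_j-x_i) * sign(y_j-y_i).
  (1,2):dx=+2,dy=+4->C; (1,3):dx=+4,dy=+10->C; (1,4):dx=+3,dy=+6->C; (1,5):dx=+1,dy=+16->C
  (1,6):dx=-5,dy=+8->D; (1,7):dx=-6,dy=+11->D; (1,8):dx=-1,dy=+2->D; (1,9):dx=-7,dy=+13->D
  (1,10):dx=-8,dy=-3->C; (2,3):dx=+2,dy=+6->C; (2,4):dx=+1,dy=+2->C; (2,5):dx=-1,dy=+12->D
  (2,6):dx=-7,dy=+4->D; (2,7):dx=-8,dy=+7->D; (2,8):dx=-3,dy=-2->C; (2,9):dx=-9,dy=+9->D
  (2,10):dx=-10,dy=-7->C; (3,4):dx=-1,dy=-4->C; (3,5):dx=-3,dy=+6->D; (3,6):dx=-9,dy=-2->C
  (3,7):dx=-10,dy=+1->D; (3,8):dx=-5,dy=-8->C; (3,9):dx=-11,dy=+3->D; (3,10):dx=-12,dy=-13->C
  (4,5):dx=-2,dy=+10->D; (4,6):dx=-8,dy=+2->D; (4,7):dx=-9,dy=+5->D; (4,8):dx=-4,dy=-4->C
  (4,9):dx=-10,dy=+7->D; (4,10):dx=-11,dy=-9->C; (5,6):dx=-6,dy=-8->C; (5,7):dx=-7,dy=-5->C
  (5,8):dx=-2,dy=-14->C; (5,9):dx=-8,dy=-3->C; (5,10):dx=-9,dy=-19->C; (6,7):dx=-1,dy=+3->D
  (6,8):dx=+4,dy=-6->D; (6,9):dx=-2,dy=+5->D; (6,10):dx=-3,dy=-11->C; (7,8):dx=+5,dy=-9->D
  (7,9):dx=-1,dy=+2->D; (7,10):dx=-2,dy=-14->C; (8,9):dx=-6,dy=+11->D; (8,10):dx=-7,dy=-5->C
  (9,10):dx=-1,dy=-16->C
Step 2: C = 24, D = 21, total pairs = 45.
Step 3: tau = (C - D)/(n(n-1)/2) = (24 - 21)/45 = 0.066667.
Step 4: Exact two-sided p-value (enumerate n! = 3628800 permutations of y under H0): p = 0.861801.
Step 5: alpha = 0.05. fail to reject H0.

tau_b = 0.0667 (C=24, D=21), p = 0.861801, fail to reject H0.


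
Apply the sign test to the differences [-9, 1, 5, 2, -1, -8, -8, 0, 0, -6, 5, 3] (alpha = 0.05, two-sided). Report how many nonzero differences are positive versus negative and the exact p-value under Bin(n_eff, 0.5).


Step 1: Discard zero differences. Original n = 12; n_eff = number of nonzero differences = 10.
Nonzero differences (with sign): -9, +1, +5, +2, -1, -8, -8, -6, +5, +3
Step 2: Count signs: positive = 5, negative = 5.
Step 3: Under H0: P(positive) = 0.5, so the number of positives S ~ Bin(10, 0.5).
Step 4: Two-sided exact p-value = sum of Bin(10,0.5) probabilities at or below the observed probability = 1.000000.
Step 5: alpha = 0.05. fail to reject H0.

n_eff = 10, pos = 5, neg = 5, p = 1.000000, fail to reject H0.


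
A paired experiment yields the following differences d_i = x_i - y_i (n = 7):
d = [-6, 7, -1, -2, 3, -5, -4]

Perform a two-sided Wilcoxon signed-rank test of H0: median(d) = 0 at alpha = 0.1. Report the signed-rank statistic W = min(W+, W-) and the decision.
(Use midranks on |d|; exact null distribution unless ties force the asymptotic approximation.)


Step 1: Drop any zero differences (none here) and take |d_i|.
|d| = [6, 7, 1, 2, 3, 5, 4]
Step 2: Midrank |d_i| (ties get averaged ranks).
ranks: |6|->6, |7|->7, |1|->1, |2|->2, |3|->3, |5|->5, |4|->4
Step 3: Attach original signs; sum ranks with positive sign and with negative sign.
W+ = 7 + 3 = 10
W- = 6 + 1 + 2 + 5 + 4 = 18
(Check: W+ + W- = 28 should equal n(n+1)/2 = 28.)
Step 4: Test statistic W = min(W+, W-) = 10.
Step 5: No ties, so the exact null distribution over the 2^7 = 128 sign assignments gives the two-sided p-value = 0.578125.
Step 6: alpha = 0.1. fail to reject H0.

W+ = 10, W- = 18, W = min = 10, p = 0.578125, fail to reject H0.


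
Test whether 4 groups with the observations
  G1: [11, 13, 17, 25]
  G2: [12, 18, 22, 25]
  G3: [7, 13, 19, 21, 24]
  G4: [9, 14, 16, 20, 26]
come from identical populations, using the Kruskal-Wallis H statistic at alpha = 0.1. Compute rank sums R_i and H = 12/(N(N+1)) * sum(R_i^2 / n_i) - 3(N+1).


Step 1: Combine all N = 18 observations and assign midranks.
sorted (value, group, rank): (7,G3,1), (9,G4,2), (11,G1,3), (12,G2,4), (13,G1,5.5), (13,G3,5.5), (14,G4,7), (16,G4,8), (17,G1,9), (18,G2,10), (19,G3,11), (20,G4,12), (21,G3,13), (22,G2,14), (24,G3,15), (25,G1,16.5), (25,G2,16.5), (26,G4,18)
Step 2: Sum ranks within each group.
R_1 = 34 (n_1 = 4)
R_2 = 44.5 (n_2 = 4)
R_3 = 45.5 (n_3 = 5)
R_4 = 47 (n_4 = 5)
Step 3: H = 12/(N(N+1)) * sum(R_i^2/n_i) - 3(N+1)
     = 12/(18*19) * (34^2/4 + 44.5^2/4 + 45.5^2/5 + 47^2/5) - 3*19
     = 0.035088 * 1639.91 - 57
     = 0.540789.
Step 4: Ties present; correction factor C = 1 - 12/(18^3 - 18) = 0.997936. Corrected H = 0.540789 / 0.997936 = 0.541908.
Step 5: Under H0, H ~ chi^2(3); p-value = 0.909593.
Step 6: alpha = 0.1. fail to reject H0.

H = 0.5419, df = 3, p = 0.909593, fail to reject H0.


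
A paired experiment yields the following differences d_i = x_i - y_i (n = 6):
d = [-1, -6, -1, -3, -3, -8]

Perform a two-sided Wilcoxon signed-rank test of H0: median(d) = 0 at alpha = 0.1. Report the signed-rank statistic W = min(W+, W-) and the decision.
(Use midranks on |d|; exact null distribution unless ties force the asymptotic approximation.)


Step 1: Drop any zero differences (none here) and take |d_i|.
|d| = [1, 6, 1, 3, 3, 8]
Step 2: Midrank |d_i| (ties get averaged ranks).
ranks: |1|->1.5, |6|->5, |1|->1.5, |3|->3.5, |3|->3.5, |8|->6
Step 3: Attach original signs; sum ranks with positive sign and with negative sign.
W+ = 0 = 0
W- = 1.5 + 5 + 1.5 + 3.5 + 3.5 + 6 = 21
(Check: W+ + W- = 21 should equal n(n+1)/2 = 21.)
Step 4: Test statistic W = min(W+, W-) = 0.
Step 5: Ties in |d|, so use the tie-corrected normal approximation.
        E[W] = n(n+1)/4 = 6*7/4 = 10.5.
        Tie groups: |d|=1 (t=2), |d|=3 (t=2); sum(t^3 - t) = 12.
        Var[W] = n(n+1)(2n+1)/24 - sum(t^3-t)/48 = 546/24 - 12/48 = 22.5.
        z = (W - E[W]) / sqrt(Var[W]) = (0 - 10.5) / 4.7434 = -2.2136.
        Two-sided p = 2*Phi(z) = 0.026857.
Step 6: alpha = 0.1. reject H0.

W+ = 0, W- = 21, W = min = 0, p = 0.026857, reject H0.


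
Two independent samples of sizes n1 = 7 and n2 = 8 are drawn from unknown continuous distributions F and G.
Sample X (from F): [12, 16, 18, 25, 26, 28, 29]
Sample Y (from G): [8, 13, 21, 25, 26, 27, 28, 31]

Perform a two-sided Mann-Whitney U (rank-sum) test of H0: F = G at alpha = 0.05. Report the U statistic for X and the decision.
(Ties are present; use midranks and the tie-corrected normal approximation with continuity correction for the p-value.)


Step 1: Combine and sort all 15 observations; assign midranks.
sorted (value, group): (8,Y), (12,X), (13,Y), (16,X), (18,X), (21,Y), (25,X), (25,Y), (26,X), (26,Y), (27,Y), (28,X), (28,Y), (29,X), (31,Y)
ranks: 8->1, 12->2, 13->3, 16->4, 18->5, 21->6, 25->7.5, 25->7.5, 26->9.5, 26->9.5, 27->11, 28->12.5, 28->12.5, 29->14, 31->15
Step 2: Rank sum for X: R1 = 2 + 4 + 5 + 7.5 + 9.5 + 12.5 + 14 = 54.5.
Step 3: U_X = R1 - n1(n1+1)/2 = 54.5 - 7*8/2 = 54.5 - 28 = 26.5.
       U_Y = n1*n2 - U_X = 56 - 26.5 = 29.5.
Step 4: Ties are present, so use the tie-corrected normal approximation (with continuity correction) for the p-value.
Step 5: p-value = 0.907622; compare to alpha = 0.05. fail to reject H0.

U_X = 26.5, p = 0.907622, fail to reject H0 at alpha = 0.05.


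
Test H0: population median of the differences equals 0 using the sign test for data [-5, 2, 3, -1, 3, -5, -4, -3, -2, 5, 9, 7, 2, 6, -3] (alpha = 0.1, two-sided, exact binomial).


Step 1: Discard zero differences. Original n = 15; n_eff = number of nonzero differences = 15.
Nonzero differences (with sign): -5, +2, +3, -1, +3, -5, -4, -3, -2, +5, +9, +7, +2, +6, -3
Step 2: Count signs: positive = 8, negative = 7.
Step 3: Under H0: P(positive) = 0.5, so the number of positives S ~ Bin(15, 0.5).
Step 4: Two-sided exact p-value = sum of Bin(15,0.5) probabilities at or below the observed probability = 1.000000.
Step 5: alpha = 0.1. fail to reject H0.

n_eff = 15, pos = 8, neg = 7, p = 1.000000, fail to reject H0.


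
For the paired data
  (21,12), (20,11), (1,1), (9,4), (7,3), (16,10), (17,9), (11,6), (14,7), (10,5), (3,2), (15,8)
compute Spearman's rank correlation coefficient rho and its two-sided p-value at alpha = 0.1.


Step 1: Rank x and y separately (midranks; no ties here).
rank(x): 21->12, 20->11, 1->1, 9->4, 7->3, 16->9, 17->10, 11->6, 14->7, 10->5, 3->2, 15->8
rank(y): 12->12, 11->11, 1->1, 4->4, 3->3, 10->10, 9->9, 6->6, 7->7, 5->5, 2->2, 8->8
Step 2: d_i = R_x(i) - R_y(i); compute d_i^2.
  (12-12)^2=0, (11-11)^2=0, (1-1)^2=0, (4-4)^2=0, (3-3)^2=0, (9-10)^2=1, (10-9)^2=1, (6-6)^2=0, (7-7)^2=0, (5-5)^2=0, (2-2)^2=0, (8-8)^2=0
sum(d^2) = 2.
Step 3: rho = 1 - 6*2 / (12*(12^2 - 1)) = 1 - 12/1716 = 0.993007.
Step 4: Under H0, t = rho * sqrt((n-2)/(1-rho^2)) = 26.5990 ~ t(10).
Step 5: Two-sided p-value from the t-distribution with 10 df = 0.000000.
Step 6: alpha = 0.1. reject H0.

rho = 0.9930, p = 0.000000, reject H0 at alpha = 0.1.


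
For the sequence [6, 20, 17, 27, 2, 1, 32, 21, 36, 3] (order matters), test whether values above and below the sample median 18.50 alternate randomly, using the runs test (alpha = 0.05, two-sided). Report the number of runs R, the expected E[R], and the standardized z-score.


Step 1: Compute median = 18.50; label A = above, B = below.
Labels in order: BABABBAAAB  (n_A = 5, n_B = 5)
Step 2: Count runs R = 7.
Step 3: Under H0 (random ordering), E[R] = 2*n_A*n_B/(n_A+n_B) + 1 = 2*5*5/10 + 1 = 6.0000.
        Var[R] = 2*n_A*n_B*(2*n_A*n_B - n_A - n_B) / ((n_A+n_B)^2 * (n_A+n_B-1)) = 2000/900 = 2.2222.
        SD[R] = 1.4907.
Step 4: Continuity-corrected z = (R - 0.5 - E[R]) / SD[R] = (7 - 0.5 - 6.0000) / 1.4907 = 0.3354.
Step 5: Two-sided p-value via normal approximation = 2*(1 - Phi(|z|)) = 0.737316.
Step 6: alpha = 0.05. fail to reject H0.

R = 7, z = 0.3354, p = 0.737316, fail to reject H0.


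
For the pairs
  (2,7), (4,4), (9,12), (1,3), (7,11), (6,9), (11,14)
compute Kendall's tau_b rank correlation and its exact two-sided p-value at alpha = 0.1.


Step 1: Enumerate the 21 unordered pairs (i,j) with i<j and classify each by sign(x_j-x_i) * sign(y_j-y_i).
  (1,2):dx=+2,dy=-3->D; (1,3):dx=+7,dy=+5->C; (1,4):dx=-1,dy=-4->C; (1,5):dx=+5,dy=+4->C
  (1,6):dx=+4,dy=+2->C; (1,7):dx=+9,dy=+7->C; (2,3):dx=+5,dy=+8->C; (2,4):dx=-3,dy=-1->C
  (2,5):dx=+3,dy=+7->C; (2,6):dx=+2,dy=+5->C; (2,7):dx=+7,dy=+10->C; (3,4):dx=-8,dy=-9->C
  (3,5):dx=-2,dy=-1->C; (3,6):dx=-3,dy=-3->C; (3,7):dx=+2,dy=+2->C; (4,5):dx=+6,dy=+8->C
  (4,6):dx=+5,dy=+6->C; (4,7):dx=+10,dy=+11->C; (5,6):dx=-1,dy=-2->C; (5,7):dx=+4,dy=+3->C
  (6,7):dx=+5,dy=+5->C
Step 2: C = 20, D = 1, total pairs = 21.
Step 3: tau = (C - D)/(n(n-1)/2) = (20 - 1)/21 = 0.904762.
Step 4: Exact two-sided p-value (enumerate n! = 5040 permutations of y under H0): p = 0.002778.
Step 5: alpha = 0.1. reject H0.

tau_b = 0.9048 (C=20, D=1), p = 0.002778, reject H0.


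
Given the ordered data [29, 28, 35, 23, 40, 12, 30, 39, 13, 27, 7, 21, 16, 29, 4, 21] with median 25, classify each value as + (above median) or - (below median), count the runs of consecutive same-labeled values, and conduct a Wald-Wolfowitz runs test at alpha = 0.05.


Step 1: Compute median = 25; label A = above, B = below.
Labels in order: AAABABAABABBBABB  (n_A = 8, n_B = 8)
Step 2: Count runs R = 10.
Step 3: Under H0 (random ordering), E[R] = 2*n_A*n_B/(n_A+n_B) + 1 = 2*8*8/16 + 1 = 9.0000.
        Var[R] = 2*n_A*n_B*(2*n_A*n_B - n_A - n_B) / ((n_A+n_B)^2 * (n_A+n_B-1)) = 14336/3840 = 3.7333.
        SD[R] = 1.9322.
Step 4: Continuity-corrected z = (R - 0.5 - E[R]) / SD[R] = (10 - 0.5 - 9.0000) / 1.9322 = 0.2588.
Step 5: Two-sided p-value via normal approximation = 2*(1 - Phi(|z|)) = 0.795809.
Step 6: alpha = 0.05. fail to reject H0.

R = 10, z = 0.2588, p = 0.795809, fail to reject H0.


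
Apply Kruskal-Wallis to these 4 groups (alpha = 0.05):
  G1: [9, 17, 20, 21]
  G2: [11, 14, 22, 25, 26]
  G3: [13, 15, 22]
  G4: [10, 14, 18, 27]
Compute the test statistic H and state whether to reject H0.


Step 1: Combine all N = 16 observations and assign midranks.
sorted (value, group, rank): (9,G1,1), (10,G4,2), (11,G2,3), (13,G3,4), (14,G2,5.5), (14,G4,5.5), (15,G3,7), (17,G1,8), (18,G4,9), (20,G1,10), (21,G1,11), (22,G2,12.5), (22,G3,12.5), (25,G2,14), (26,G2,15), (27,G4,16)
Step 2: Sum ranks within each group.
R_1 = 30 (n_1 = 4)
R_2 = 50 (n_2 = 5)
R_3 = 23.5 (n_3 = 3)
R_4 = 32.5 (n_4 = 4)
Step 3: H = 12/(N(N+1)) * sum(R_i^2/n_i) - 3(N+1)
     = 12/(16*17) * (30^2/4 + 50^2/5 + 23.5^2/3 + 32.5^2/4) - 3*17
     = 0.044118 * 1173.15 - 51
     = 0.756434.
Step 4: Ties present; correction factor C = 1 - 12/(16^3 - 16) = 0.997059. Corrected H = 0.756434 / 0.997059 = 0.758665.
Step 5: Under H0, H ~ chi^2(3); p-value = 0.859326.
Step 6: alpha = 0.05. fail to reject H0.

H = 0.7587, df = 3, p = 0.859326, fail to reject H0.


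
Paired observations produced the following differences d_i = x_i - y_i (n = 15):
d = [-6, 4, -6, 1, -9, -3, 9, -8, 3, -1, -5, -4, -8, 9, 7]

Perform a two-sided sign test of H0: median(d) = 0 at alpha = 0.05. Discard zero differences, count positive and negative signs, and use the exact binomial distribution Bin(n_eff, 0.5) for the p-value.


Step 1: Discard zero differences. Original n = 15; n_eff = number of nonzero differences = 15.
Nonzero differences (with sign): -6, +4, -6, +1, -9, -3, +9, -8, +3, -1, -5, -4, -8, +9, +7
Step 2: Count signs: positive = 6, negative = 9.
Step 3: Under H0: P(positive) = 0.5, so the number of positives S ~ Bin(15, 0.5).
Step 4: Two-sided exact p-value = sum of Bin(15,0.5) probabilities at or below the observed probability = 0.607239.
Step 5: alpha = 0.05. fail to reject H0.

n_eff = 15, pos = 6, neg = 9, p = 0.607239, fail to reject H0.


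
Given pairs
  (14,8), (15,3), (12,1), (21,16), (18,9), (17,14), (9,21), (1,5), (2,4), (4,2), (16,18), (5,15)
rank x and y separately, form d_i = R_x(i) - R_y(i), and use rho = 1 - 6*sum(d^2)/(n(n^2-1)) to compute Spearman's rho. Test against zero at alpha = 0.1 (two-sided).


Step 1: Rank x and y separately (midranks; no ties here).
rank(x): 14->7, 15->8, 12->6, 21->12, 18->11, 17->10, 9->5, 1->1, 2->2, 4->3, 16->9, 5->4
rank(y): 8->6, 3->3, 1->1, 16->10, 9->7, 14->8, 21->12, 5->5, 4->4, 2->2, 18->11, 15->9
Step 2: d_i = R_x(i) - R_y(i); compute d_i^2.
  (7-6)^2=1, (8-3)^2=25, (6-1)^2=25, (12-10)^2=4, (11-7)^2=16, (10-8)^2=4, (5-12)^2=49, (1-5)^2=16, (2-4)^2=4, (3-2)^2=1, (9-11)^2=4, (4-9)^2=25
sum(d^2) = 174.
Step 3: rho = 1 - 6*174 / (12*(12^2 - 1)) = 1 - 1044/1716 = 0.391608.
Step 4: Under H0, t = rho * sqrt((n-2)/(1-rho^2)) = 1.3459 ~ t(10).
Step 5: Two-sided p-value from the t-distribution with 10 df = 0.208063.
Step 6: alpha = 0.1. fail to reject H0.

rho = 0.3916, p = 0.208063, fail to reject H0 at alpha = 0.1.


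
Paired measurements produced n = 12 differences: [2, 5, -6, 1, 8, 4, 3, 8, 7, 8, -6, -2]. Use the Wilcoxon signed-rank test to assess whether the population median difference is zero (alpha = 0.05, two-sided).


Step 1: Drop any zero differences (none here) and take |d_i|.
|d| = [2, 5, 6, 1, 8, 4, 3, 8, 7, 8, 6, 2]
Step 2: Midrank |d_i| (ties get averaged ranks).
ranks: |2|->2.5, |5|->6, |6|->7.5, |1|->1, |8|->11, |4|->5, |3|->4, |8|->11, |7|->9, |8|->11, |6|->7.5, |2|->2.5
Step 3: Attach original signs; sum ranks with positive sign and with negative sign.
W+ = 2.5 + 6 + 1 + 11 + 5 + 4 + 11 + 9 + 11 = 60.5
W- = 7.5 + 7.5 + 2.5 = 17.5
(Check: W+ + W- = 78 should equal n(n+1)/2 = 78.)
Step 4: Test statistic W = min(W+, W-) = 17.5.
Step 5: Ties in |d|, so use the tie-corrected normal approximation.
        E[W] = n(n+1)/4 = 12*13/4 = 39.
        Tie groups: |d|=2 (t=2), |d|=6 (t=2), |d|=8 (t=3); sum(t^3 - t) = 36.
        Var[W] = n(n+1)(2n+1)/24 - sum(t^3-t)/48 = 3900/24 - 36/48 = 161.75.
        z = (W - E[W]) / sqrt(Var[W]) = (17.5 - 39) / 12.7181 = -1.6905.
        Two-sided p = 2*Phi(z) = 0.090931.
Step 6: alpha = 0.05. fail to reject H0.

W+ = 60.5, W- = 17.5, W = min = 17.5, p = 0.090931, fail to reject H0.


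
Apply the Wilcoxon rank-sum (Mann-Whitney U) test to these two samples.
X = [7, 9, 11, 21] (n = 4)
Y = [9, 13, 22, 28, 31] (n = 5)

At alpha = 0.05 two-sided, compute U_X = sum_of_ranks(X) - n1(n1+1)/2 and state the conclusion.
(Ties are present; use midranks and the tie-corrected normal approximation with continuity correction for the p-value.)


Step 1: Combine and sort all 9 observations; assign midranks.
sorted (value, group): (7,X), (9,X), (9,Y), (11,X), (13,Y), (21,X), (22,Y), (28,Y), (31,Y)
ranks: 7->1, 9->2.5, 9->2.5, 11->4, 13->5, 21->6, 22->7, 28->8, 31->9
Step 2: Rank sum for X: R1 = 1 + 2.5 + 4 + 6 = 13.5.
Step 3: U_X = R1 - n1(n1+1)/2 = 13.5 - 4*5/2 = 13.5 - 10 = 3.5.
       U_Y = n1*n2 - U_X = 20 - 3.5 = 16.5.
Step 4: Ties are present, so use the tie-corrected normal approximation (with continuity correction) for the p-value.
Step 5: p-value = 0.139983; compare to alpha = 0.05. fail to reject H0.

U_X = 3.5, p = 0.139983, fail to reject H0 at alpha = 0.05.


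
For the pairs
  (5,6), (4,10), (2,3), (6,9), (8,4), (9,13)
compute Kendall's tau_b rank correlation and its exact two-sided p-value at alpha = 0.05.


Step 1: Enumerate the 15 unordered pairs (i,j) with i<j and classify each by sign(x_j-x_i) * sign(y_j-y_i).
  (1,2):dx=-1,dy=+4->D; (1,3):dx=-3,dy=-3->C; (1,4):dx=+1,dy=+3->C; (1,5):dx=+3,dy=-2->D
  (1,6):dx=+4,dy=+7->C; (2,3):dx=-2,dy=-7->C; (2,4):dx=+2,dy=-1->D; (2,5):dx=+4,dy=-6->D
  (2,6):dx=+5,dy=+3->C; (3,4):dx=+4,dy=+6->C; (3,5):dx=+6,dy=+1->C; (3,6):dx=+7,dy=+10->C
  (4,5):dx=+2,dy=-5->D; (4,6):dx=+3,dy=+4->C; (5,6):dx=+1,dy=+9->C
Step 2: C = 10, D = 5, total pairs = 15.
Step 3: tau = (C - D)/(n(n-1)/2) = (10 - 5)/15 = 0.333333.
Step 4: Exact two-sided p-value (enumerate n! = 720 permutations of y under H0): p = 0.469444.
Step 5: alpha = 0.05. fail to reject H0.

tau_b = 0.3333 (C=10, D=5), p = 0.469444, fail to reject H0.


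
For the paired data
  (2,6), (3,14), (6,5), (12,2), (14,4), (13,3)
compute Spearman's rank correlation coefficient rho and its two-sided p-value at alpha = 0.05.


Step 1: Rank x and y separately (midranks; no ties here).
rank(x): 2->1, 3->2, 6->3, 12->4, 14->6, 13->5
rank(y): 6->5, 14->6, 5->4, 2->1, 4->3, 3->2
Step 2: d_i = R_x(i) - R_y(i); compute d_i^2.
  (1-5)^2=16, (2-6)^2=16, (3-4)^2=1, (4-1)^2=9, (6-3)^2=9, (5-2)^2=9
sum(d^2) = 60.
Step 3: rho = 1 - 6*60 / (6*(6^2 - 1)) = 1 - 360/210 = -0.714286.
Step 4: Under H0, t = rho * sqrt((n-2)/(1-rho^2)) = -2.0412 ~ t(4).
Step 5: Two-sided p-value from the t-distribution with 4 df = 0.110787.
Step 6: alpha = 0.05. fail to reject H0.

rho = -0.7143, p = 0.110787, fail to reject H0 at alpha = 0.05.


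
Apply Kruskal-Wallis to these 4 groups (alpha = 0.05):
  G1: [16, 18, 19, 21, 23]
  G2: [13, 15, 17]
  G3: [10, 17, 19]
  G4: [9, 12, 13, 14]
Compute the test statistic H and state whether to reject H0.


Step 1: Combine all N = 15 observations and assign midranks.
sorted (value, group, rank): (9,G4,1), (10,G3,2), (12,G4,3), (13,G2,4.5), (13,G4,4.5), (14,G4,6), (15,G2,7), (16,G1,8), (17,G2,9.5), (17,G3,9.5), (18,G1,11), (19,G1,12.5), (19,G3,12.5), (21,G1,14), (23,G1,15)
Step 2: Sum ranks within each group.
R_1 = 60.5 (n_1 = 5)
R_2 = 21 (n_2 = 3)
R_3 = 24 (n_3 = 3)
R_4 = 14.5 (n_4 = 4)
Step 3: H = 12/(N(N+1)) * sum(R_i^2/n_i) - 3(N+1)
     = 12/(15*16) * (60.5^2/5 + 21^2/3 + 24^2/3 + 14.5^2/4) - 3*16
     = 0.050000 * 1123.61 - 48
     = 8.180625.
Step 4: Ties present; correction factor C = 1 - 18/(15^3 - 15) = 0.994643. Corrected H = 8.180625 / 0.994643 = 8.224686.
Step 5: Under H0, H ~ chi^2(3); p-value = 0.041589.
Step 6: alpha = 0.05. reject H0.

H = 8.2247, df = 3, p = 0.041589, reject H0.


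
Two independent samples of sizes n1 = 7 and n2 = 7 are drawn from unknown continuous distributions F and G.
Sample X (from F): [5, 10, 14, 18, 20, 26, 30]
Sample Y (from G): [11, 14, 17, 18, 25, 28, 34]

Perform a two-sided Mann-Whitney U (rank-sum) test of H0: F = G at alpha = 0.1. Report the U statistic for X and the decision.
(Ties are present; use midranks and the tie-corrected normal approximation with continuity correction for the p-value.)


Step 1: Combine and sort all 14 observations; assign midranks.
sorted (value, group): (5,X), (10,X), (11,Y), (14,X), (14,Y), (17,Y), (18,X), (18,Y), (20,X), (25,Y), (26,X), (28,Y), (30,X), (34,Y)
ranks: 5->1, 10->2, 11->3, 14->4.5, 14->4.5, 17->6, 18->7.5, 18->7.5, 20->9, 25->10, 26->11, 28->12, 30->13, 34->14
Step 2: Rank sum for X: R1 = 1 + 2 + 4.5 + 7.5 + 9 + 11 + 13 = 48.
Step 3: U_X = R1 - n1(n1+1)/2 = 48 - 7*8/2 = 48 - 28 = 20.
       U_Y = n1*n2 - U_X = 49 - 20 = 29.
Step 4: Ties are present, so use the tie-corrected normal approximation (with continuity correction) for the p-value.
Step 5: p-value = 0.608491; compare to alpha = 0.1. fail to reject H0.

U_X = 20, p = 0.608491, fail to reject H0 at alpha = 0.1.


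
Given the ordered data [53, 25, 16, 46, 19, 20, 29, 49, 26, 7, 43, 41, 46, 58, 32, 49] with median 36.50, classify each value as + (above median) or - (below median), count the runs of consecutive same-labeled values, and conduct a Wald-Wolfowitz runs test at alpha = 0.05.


Step 1: Compute median = 36.50; label A = above, B = below.
Labels in order: ABBABBBABBAAAABA  (n_A = 8, n_B = 8)
Step 2: Count runs R = 9.
Step 3: Under H0 (random ordering), E[R] = 2*n_A*n_B/(n_A+n_B) + 1 = 2*8*8/16 + 1 = 9.0000.
        Var[R] = 2*n_A*n_B*(2*n_A*n_B - n_A - n_B) / ((n_A+n_B)^2 * (n_A+n_B-1)) = 14336/3840 = 3.7333.
        SD[R] = 1.9322.
Step 4: R = E[R], so z = 0 with no continuity correction.
Step 5: Two-sided p-value via normal approximation = 2*(1 - Phi(|z|)) = 1.000000.
Step 6: alpha = 0.05. fail to reject H0.

R = 9, z = 0.0000, p = 1.000000, fail to reject H0.


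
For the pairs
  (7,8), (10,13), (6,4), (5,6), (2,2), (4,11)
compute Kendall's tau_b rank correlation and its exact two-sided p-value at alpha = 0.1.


Step 1: Enumerate the 15 unordered pairs (i,j) with i<j and classify each by sign(x_j-x_i) * sign(y_j-y_i).
  (1,2):dx=+3,dy=+5->C; (1,3):dx=-1,dy=-4->C; (1,4):dx=-2,dy=-2->C; (1,5):dx=-5,dy=-6->C
  (1,6):dx=-3,dy=+3->D; (2,3):dx=-4,dy=-9->C; (2,4):dx=-5,dy=-7->C; (2,5):dx=-8,dy=-11->C
  (2,6):dx=-6,dy=-2->C; (3,4):dx=-1,dy=+2->D; (3,5):dx=-4,dy=-2->C; (3,6):dx=-2,dy=+7->D
  (4,5):dx=-3,dy=-4->C; (4,6):dx=-1,dy=+5->D; (5,6):dx=+2,dy=+9->C
Step 2: C = 11, D = 4, total pairs = 15.
Step 3: tau = (C - D)/(n(n-1)/2) = (11 - 4)/15 = 0.466667.
Step 4: Exact two-sided p-value (enumerate n! = 720 permutations of y under H0): p = 0.272222.
Step 5: alpha = 0.1. fail to reject H0.

tau_b = 0.4667 (C=11, D=4), p = 0.272222, fail to reject H0.


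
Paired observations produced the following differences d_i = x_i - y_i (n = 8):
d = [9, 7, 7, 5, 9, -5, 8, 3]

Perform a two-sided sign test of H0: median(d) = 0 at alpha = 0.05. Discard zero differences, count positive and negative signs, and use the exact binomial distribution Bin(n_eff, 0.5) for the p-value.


Step 1: Discard zero differences. Original n = 8; n_eff = number of nonzero differences = 8.
Nonzero differences (with sign): +9, +7, +7, +5, +9, -5, +8, +3
Step 2: Count signs: positive = 7, negative = 1.
Step 3: Under H0: P(positive) = 0.5, so the number of positives S ~ Bin(8, 0.5).
Step 4: Two-sided exact p-value = sum of Bin(8,0.5) probabilities at or below the observed probability = 0.070312.
Step 5: alpha = 0.05. fail to reject H0.

n_eff = 8, pos = 7, neg = 1, p = 0.070312, fail to reject H0.


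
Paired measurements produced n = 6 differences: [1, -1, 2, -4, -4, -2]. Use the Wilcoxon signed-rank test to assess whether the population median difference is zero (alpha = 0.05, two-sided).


Step 1: Drop any zero differences (none here) and take |d_i|.
|d| = [1, 1, 2, 4, 4, 2]
Step 2: Midrank |d_i| (ties get averaged ranks).
ranks: |1|->1.5, |1|->1.5, |2|->3.5, |4|->5.5, |4|->5.5, |2|->3.5
Step 3: Attach original signs; sum ranks with positive sign and with negative sign.
W+ = 1.5 + 3.5 = 5
W- = 1.5 + 5.5 + 5.5 + 3.5 = 16
(Check: W+ + W- = 21 should equal n(n+1)/2 = 21.)
Step 4: Test statistic W = min(W+, W-) = 5.
Step 5: Ties in |d|, so use the tie-corrected normal approximation.
        E[W] = n(n+1)/4 = 6*7/4 = 10.5.
        Tie groups: |d|=1 (t=2), |d|=2 (t=2), |d|=4 (t=2); sum(t^3 - t) = 18.
        Var[W] = n(n+1)(2n+1)/24 - sum(t^3-t)/48 = 546/24 - 18/48 = 22.375.
        z = (W - E[W]) / sqrt(Var[W]) = (5 - 10.5) / 4.7302 = -1.1627.
        Two-sided p = 2*Phi(z) = 0.244937.
Step 6: alpha = 0.05. fail to reject H0.

W+ = 5, W- = 16, W = min = 5, p = 0.244937, fail to reject H0.


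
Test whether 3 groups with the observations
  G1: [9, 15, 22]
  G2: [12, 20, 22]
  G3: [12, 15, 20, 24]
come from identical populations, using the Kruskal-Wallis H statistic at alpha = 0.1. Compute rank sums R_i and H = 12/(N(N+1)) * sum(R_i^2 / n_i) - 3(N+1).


Step 1: Combine all N = 10 observations and assign midranks.
sorted (value, group, rank): (9,G1,1), (12,G2,2.5), (12,G3,2.5), (15,G1,4.5), (15,G3,4.5), (20,G2,6.5), (20,G3,6.5), (22,G1,8.5), (22,G2,8.5), (24,G3,10)
Step 2: Sum ranks within each group.
R_1 = 14 (n_1 = 3)
R_2 = 17.5 (n_2 = 3)
R_3 = 23.5 (n_3 = 4)
Step 3: H = 12/(N(N+1)) * sum(R_i^2/n_i) - 3(N+1)
     = 12/(10*11) * (14^2/3 + 17.5^2/3 + 23.5^2/4) - 3*11
     = 0.109091 * 305.479 - 33
     = 0.325000.
Step 4: Ties present; correction factor C = 1 - 24/(10^3 - 10) = 0.975758. Corrected H = 0.325000 / 0.975758 = 0.333075.
Step 5: Under H0, H ~ chi^2(2); p-value = 0.846591.
Step 6: alpha = 0.1. fail to reject H0.

H = 0.3331, df = 2, p = 0.846591, fail to reject H0.


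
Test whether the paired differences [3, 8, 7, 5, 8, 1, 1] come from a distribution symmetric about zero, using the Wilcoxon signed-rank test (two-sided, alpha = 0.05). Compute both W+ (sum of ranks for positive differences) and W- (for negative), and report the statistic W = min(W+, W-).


Step 1: Drop any zero differences (none here) and take |d_i|.
|d| = [3, 8, 7, 5, 8, 1, 1]
Step 2: Midrank |d_i| (ties get averaged ranks).
ranks: |3|->3, |8|->6.5, |7|->5, |5|->4, |8|->6.5, |1|->1.5, |1|->1.5
Step 3: Attach original signs; sum ranks with positive sign and with negative sign.
W+ = 3 + 6.5 + 5 + 4 + 6.5 + 1.5 + 1.5 = 28
W- = 0 = 0
(Check: W+ + W- = 28 should equal n(n+1)/2 = 28.)
Step 4: Test statistic W = min(W+, W-) = 0.
Step 5: Ties in |d|, so use the tie-corrected normal approximation.
        E[W] = n(n+1)/4 = 7*8/4 = 14.
        Tie groups: |d|=1 (t=2), |d|=8 (t=2); sum(t^3 - t) = 12.
        Var[W] = n(n+1)(2n+1)/24 - sum(t^3-t)/48 = 840/24 - 12/48 = 34.75.
        z = (W - E[W]) / sqrt(Var[W]) = (0 - 14) / 5.8949 = -2.3749.
        Two-sided p = 2*Phi(z) = 0.017552.
Step 6: alpha = 0.05. reject H0.

W+ = 28, W- = 0, W = min = 0, p = 0.017552, reject H0.


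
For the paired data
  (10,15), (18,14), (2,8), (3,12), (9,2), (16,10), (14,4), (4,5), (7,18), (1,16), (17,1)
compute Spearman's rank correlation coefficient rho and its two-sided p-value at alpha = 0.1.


Step 1: Rank x and y separately (midranks; no ties here).
rank(x): 10->7, 18->11, 2->2, 3->3, 9->6, 16->9, 14->8, 4->4, 7->5, 1->1, 17->10
rank(y): 15->9, 14->8, 8->5, 12->7, 2->2, 10->6, 4->3, 5->4, 18->11, 16->10, 1->1
Step 2: d_i = R_x(i) - R_y(i); compute d_i^2.
  (7-9)^2=4, (11-8)^2=9, (2-5)^2=9, (3-7)^2=16, (6-2)^2=16, (9-6)^2=9, (8-3)^2=25, (4-4)^2=0, (5-11)^2=36, (1-10)^2=81, (10-1)^2=81
sum(d^2) = 286.
Step 3: rho = 1 - 6*286 / (11*(11^2 - 1)) = 1 - 1716/1320 = -0.300000.
Step 4: Under H0, t = rho * sqrt((n-2)/(1-rho^2)) = -0.9435 ~ t(9).
Step 5: Two-sided p-value from the t-distribution with 9 df = 0.370083.
Step 6: alpha = 0.1. fail to reject H0.

rho = -0.3000, p = 0.370083, fail to reject H0 at alpha = 0.1.


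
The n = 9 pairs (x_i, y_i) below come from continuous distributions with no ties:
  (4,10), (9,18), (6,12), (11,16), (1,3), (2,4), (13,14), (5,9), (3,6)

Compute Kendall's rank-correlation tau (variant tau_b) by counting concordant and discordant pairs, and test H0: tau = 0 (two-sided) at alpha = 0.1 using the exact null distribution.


Step 1: Enumerate the 36 unordered pairs (i,j) with i<j and classify each by sign(x_j-x_i) * sign(y_j-y_i).
  (1,2):dx=+5,dy=+8->C; (1,3):dx=+2,dy=+2->C; (1,4):dx=+7,dy=+6->C; (1,5):dx=-3,dy=-7->C
  (1,6):dx=-2,dy=-6->C; (1,7):dx=+9,dy=+4->C; (1,8):dx=+1,dy=-1->D; (1,9):dx=-1,dy=-4->C
  (2,3):dx=-3,dy=-6->C; (2,4):dx=+2,dy=-2->D; (2,5):dx=-8,dy=-15->C; (2,6):dx=-7,dy=-14->C
  (2,7):dx=+4,dy=-4->D; (2,8):dx=-4,dy=-9->C; (2,9):dx=-6,dy=-12->C; (3,4):dx=+5,dy=+4->C
  (3,5):dx=-5,dy=-9->C; (3,6):dx=-4,dy=-8->C; (3,7):dx=+7,dy=+2->C; (3,8):dx=-1,dy=-3->C
  (3,9):dx=-3,dy=-6->C; (4,5):dx=-10,dy=-13->C; (4,6):dx=-9,dy=-12->C; (4,7):dx=+2,dy=-2->D
  (4,8):dx=-6,dy=-7->C; (4,9):dx=-8,dy=-10->C; (5,6):dx=+1,dy=+1->C; (5,7):dx=+12,dy=+11->C
  (5,8):dx=+4,dy=+6->C; (5,9):dx=+2,dy=+3->C; (6,7):dx=+11,dy=+10->C; (6,8):dx=+3,dy=+5->C
  (6,9):dx=+1,dy=+2->C; (7,8):dx=-8,dy=-5->C; (7,9):dx=-10,dy=-8->C; (8,9):dx=-2,dy=-3->C
Step 2: C = 32, D = 4, total pairs = 36.
Step 3: tau = (C - D)/(n(n-1)/2) = (32 - 4)/36 = 0.777778.
Step 4: Exact two-sided p-value (enumerate n! = 362880 permutations of y under H0): p = 0.002425.
Step 5: alpha = 0.1. reject H0.

tau_b = 0.7778 (C=32, D=4), p = 0.002425, reject H0.


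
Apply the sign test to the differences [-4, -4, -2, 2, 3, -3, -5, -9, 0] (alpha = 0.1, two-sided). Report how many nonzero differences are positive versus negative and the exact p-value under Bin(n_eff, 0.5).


Step 1: Discard zero differences. Original n = 9; n_eff = number of nonzero differences = 8.
Nonzero differences (with sign): -4, -4, -2, +2, +3, -3, -5, -9
Step 2: Count signs: positive = 2, negative = 6.
Step 3: Under H0: P(positive) = 0.5, so the number of positives S ~ Bin(8, 0.5).
Step 4: Two-sided exact p-value = sum of Bin(8,0.5) probabilities at or below the observed probability = 0.289062.
Step 5: alpha = 0.1. fail to reject H0.

n_eff = 8, pos = 2, neg = 6, p = 0.289062, fail to reject H0.


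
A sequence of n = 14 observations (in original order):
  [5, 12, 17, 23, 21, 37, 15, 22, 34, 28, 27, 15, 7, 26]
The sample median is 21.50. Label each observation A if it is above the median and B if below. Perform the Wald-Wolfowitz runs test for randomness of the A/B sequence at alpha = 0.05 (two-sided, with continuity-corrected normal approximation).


Step 1: Compute median = 21.50; label A = above, B = below.
Labels in order: BBBABABAAAABBA  (n_A = 7, n_B = 7)
Step 2: Count runs R = 8.
Step 3: Under H0 (random ordering), E[R] = 2*n_A*n_B/(n_A+n_B) + 1 = 2*7*7/14 + 1 = 8.0000.
        Var[R] = 2*n_A*n_B*(2*n_A*n_B - n_A - n_B) / ((n_A+n_B)^2 * (n_A+n_B-1)) = 8232/2548 = 3.2308.
        SD[R] = 1.7974.
Step 4: R = E[R], so z = 0 with no continuity correction.
Step 5: Two-sided p-value via normal approximation = 2*(1 - Phi(|z|)) = 1.000000.
Step 6: alpha = 0.05. fail to reject H0.

R = 8, z = 0.0000, p = 1.000000, fail to reject H0.


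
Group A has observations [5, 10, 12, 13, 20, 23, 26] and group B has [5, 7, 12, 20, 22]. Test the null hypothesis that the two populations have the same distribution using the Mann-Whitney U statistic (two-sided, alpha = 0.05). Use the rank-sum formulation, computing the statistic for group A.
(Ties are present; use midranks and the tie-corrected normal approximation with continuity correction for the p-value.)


Step 1: Combine and sort all 12 observations; assign midranks.
sorted (value, group): (5,X), (5,Y), (7,Y), (10,X), (12,X), (12,Y), (13,X), (20,X), (20,Y), (22,Y), (23,X), (26,X)
ranks: 5->1.5, 5->1.5, 7->3, 10->4, 12->5.5, 12->5.5, 13->7, 20->8.5, 20->8.5, 22->10, 23->11, 26->12
Step 2: Rank sum for X: R1 = 1.5 + 4 + 5.5 + 7 + 8.5 + 11 + 12 = 49.5.
Step 3: U_X = R1 - n1(n1+1)/2 = 49.5 - 7*8/2 = 49.5 - 28 = 21.5.
       U_Y = n1*n2 - U_X = 35 - 21.5 = 13.5.
Step 4: Ties are present, so use the tie-corrected normal approximation (with continuity correction) for the p-value.
Step 5: p-value = 0.567726; compare to alpha = 0.05. fail to reject H0.

U_X = 21.5, p = 0.567726, fail to reject H0 at alpha = 0.05.


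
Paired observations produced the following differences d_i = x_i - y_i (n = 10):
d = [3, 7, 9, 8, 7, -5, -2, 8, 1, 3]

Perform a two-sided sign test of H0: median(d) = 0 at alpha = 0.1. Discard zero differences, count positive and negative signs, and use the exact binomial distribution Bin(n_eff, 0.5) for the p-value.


Step 1: Discard zero differences. Original n = 10; n_eff = number of nonzero differences = 10.
Nonzero differences (with sign): +3, +7, +9, +8, +7, -5, -2, +8, +1, +3
Step 2: Count signs: positive = 8, negative = 2.
Step 3: Under H0: P(positive) = 0.5, so the number of positives S ~ Bin(10, 0.5).
Step 4: Two-sided exact p-value = sum of Bin(10,0.5) probabilities at or below the observed probability = 0.109375.
Step 5: alpha = 0.1. fail to reject H0.

n_eff = 10, pos = 8, neg = 2, p = 0.109375, fail to reject H0.
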